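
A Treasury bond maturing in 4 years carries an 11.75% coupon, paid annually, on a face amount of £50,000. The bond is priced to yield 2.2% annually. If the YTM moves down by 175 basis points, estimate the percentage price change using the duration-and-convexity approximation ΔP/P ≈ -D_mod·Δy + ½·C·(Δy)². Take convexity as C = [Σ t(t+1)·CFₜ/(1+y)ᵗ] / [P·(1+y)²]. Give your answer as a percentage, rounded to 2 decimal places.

With y = 0.022:
  t   CF        PV=CF/(1+0.022)^t    t·PV        t(t+1)·PV
  1     5,875.00     5,748.5323     5,748.5323      11,497.0646
  2     5,875.00     5,624.7870    11,249.5740      33,748.7219
  3     5,875.00     5,503.7055    16,511.1164      66,044.4655
  4    55,875.00    51,216.9784   204,867.9135   1,024,339.5673
  Σ                 68,094.0031   238,377.1361   1,135,629.8193
P = 68,094.0031; D_Mac = 3.50071 yrs; D_mod = 3.42535 yrs; C = 15.96710.
Duration effect: -3.42535 × (-0.0175) = +0.059944
Convexity effect: 0.5 × 15.96710 × (-0.0175)² = +0.0024450
ΔP/P ≈ +0.059944 + 0.0024450 = +0.062389 = +6.2389%.

+6.24%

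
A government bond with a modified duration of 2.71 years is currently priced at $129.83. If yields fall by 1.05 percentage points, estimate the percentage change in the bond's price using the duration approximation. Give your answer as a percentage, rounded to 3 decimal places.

+2.846%

Duration approximation: ΔP/P ≈ -D_mod · Δy = -2.71 × (-0.0105) = +0.028455.
As a percentage: +2.8455%.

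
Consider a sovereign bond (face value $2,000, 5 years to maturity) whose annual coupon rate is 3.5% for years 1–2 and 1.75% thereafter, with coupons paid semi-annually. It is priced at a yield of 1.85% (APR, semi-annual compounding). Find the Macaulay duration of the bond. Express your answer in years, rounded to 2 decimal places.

4.69 years

Periodic yield y = 0.00925. Discount each cash flow and weight by its period:
  t   CF        PV=CF/(1+0.00925)^t    t·PV
  1        35.00        34.6792        34.6792
  2        35.00        34.3614        68.7227
  3        35.00        34.0464       102.1393
  4        35.00        33.7344       134.9376
  5        17.50        16.7126        83.5630
  6        17.50        16.5594        99.3566
  7        17.50        16.4077       114.8536
  8        17.50        16.2573       130.0583
  9        17.50        16.1083       144.9745
  10    2,017.50     1,840.0345    18,400.3449
  Σ                  2,058.9012    19,313.6299
Price P = Σ PV = 2,058.9012.
Macaulay duration = Σ(t·PV) / P = 19,313.6299 / 2,058.9012 = 9.38055 half-year periods.
In years: 9.38055 / 2 = 4.69028 years.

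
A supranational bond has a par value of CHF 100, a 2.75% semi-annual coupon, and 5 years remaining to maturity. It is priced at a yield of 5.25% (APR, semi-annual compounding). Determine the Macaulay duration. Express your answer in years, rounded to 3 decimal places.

4.684 years

Periodic yield y = 0.02625. Discount each cash flow and weight by its period:
  t   CF        PV=CF/(1+0.02625)^t    t·PV
  1        1.375         1.3398         1.3398
  2        1.375         1.3056         2.6111
  3        1.375         1.2722         3.8165
  4        1.375         1.2396         4.9585
  5        1.375         1.2079         6.0396
  6        1.375         1.1770         7.0621
  7        1.375         1.1469         8.0284
  8        1.375         1.1176         8.9406
  9        1.375         1.0890         9.8009
  10     101.375        78.2347       782.3465
  Σ                     89.1302       834.9441
Price P = Σ PV = 89.1302.
Macaulay duration = Σ(t·PV) / P = 834.9441 / 89.1302 = 9.36769 half-year periods.
In years: 9.36769 / 2 = 4.68384 years.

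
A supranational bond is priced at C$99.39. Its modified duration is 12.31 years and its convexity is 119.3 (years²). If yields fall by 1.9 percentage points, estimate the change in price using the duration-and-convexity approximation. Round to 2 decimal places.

Duration effect: -D_mod·Δy = -12.31 × (-0.019) = +0.233890
Convexity effect: ½·C·(Δy)² = 0.5 × 119.3 × (-0.019)² = +0.02153365
ΔP/P ≈ +0.233890 + 0.02153365 = +0.25542365
ΔP ≈ 99.39 × (+0.25542365) = +25.3865565735.

+C$25.39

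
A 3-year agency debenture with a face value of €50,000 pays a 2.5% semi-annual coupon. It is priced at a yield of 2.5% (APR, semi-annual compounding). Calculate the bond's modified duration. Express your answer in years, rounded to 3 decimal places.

2.873 years

Periodic yield y = 0.0125. First find Macaulay duration:
  t   CF        PV=CF/(1+0.0125)^t    t·PV
  1       625.00       617.2840       617.2840
  2       625.00       609.6632     1,219.3263
  3       625.00       602.1365     1,806.4094
  4       625.00       594.7027     2,378.8107
  5       625.00       587.3607     2,936.8033
  6    50,625.00    46,988.8531   281,933.1186
  Σ                 50,000.0000   290,891.7522
P = 50,000.0000; Macaulay duration = 290,891.7522 / 50,000.0000 = 5.81784 half-year periods = 2.90892 years.
Modified duration = D_Mac / (1 + y) = 2.90892 / 1.0125 = 2.87300 years.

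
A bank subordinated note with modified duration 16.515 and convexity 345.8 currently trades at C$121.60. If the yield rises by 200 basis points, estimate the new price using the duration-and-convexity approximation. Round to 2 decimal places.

C$89.85

Duration effect: -D_mod·Δy = -16.515 × (+0.02) = -0.330300
Convexity effect: ½·C·(Δy)² = 0.5 × 345.8 × (0.02)² = +0.0691600
ΔP/P ≈ -0.330300 + 0.0691600 = -0.261140
New price ≈ 121.60 × (1 - 0.261140) = 89.845376.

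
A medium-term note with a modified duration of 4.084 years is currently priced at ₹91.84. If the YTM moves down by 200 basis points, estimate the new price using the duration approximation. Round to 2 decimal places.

₹99.34

Duration approximation: ΔP/P ≈ -D_mod · Δy = -4.084 × (-0.02) = +0.081680.
New price ≈ 91.84 × (1 + 0.081680) = 99.3414912.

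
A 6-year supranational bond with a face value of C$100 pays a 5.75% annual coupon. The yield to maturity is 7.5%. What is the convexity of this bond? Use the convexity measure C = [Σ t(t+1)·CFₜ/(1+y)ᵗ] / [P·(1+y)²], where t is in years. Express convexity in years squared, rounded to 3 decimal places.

With y = 0.075:
  t   CF        PV=CF/(1+0.075)^t    t·PV        t(t+1)·PV
  1         5.75         5.3488         5.3488          10.6977
  2         5.75         4.9757         9.9513          29.8540
  3         5.75         4.6285        13.8856          55.5423
  4         5.75         4.3056        17.2224          86.1121
  5         5.75         4.0052        20.0261         120.1564
  6       105.75        68.5219       411.1316       2,877.9211
  Σ                     91.7858       477.5658       3,180.2834
P = 91.7858.
Convexity = Σ t(t+1)·PV / [P·(1+y)²] = 3,180.2834 / (91.7858 × 1.155625) = 29.98289.

29.983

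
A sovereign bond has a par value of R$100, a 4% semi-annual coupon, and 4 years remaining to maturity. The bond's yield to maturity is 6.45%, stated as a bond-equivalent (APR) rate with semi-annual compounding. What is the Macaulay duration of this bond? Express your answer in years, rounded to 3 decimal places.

3.721 years

Periodic yield y = 0.03225. Discount each cash flow and weight by its period:
  t   CF        PV=CF/(1+0.03225)^t    t·PV
  1         2.00         1.9375         1.9375
  2         2.00         1.8770         3.7540
  3         2.00         1.8183         5.4550
  4         2.00         1.7615         7.0461
  5         2.00         1.7065         8.5325
  6         2.00         1.6532         9.9191
  7         2.00         1.6015        11.2107
  8       102.00        79.1263       633.0107
  Σ                     91.4819       680.8656
Price P = Σ PV = 91.4819.
Macaulay duration = Σ(t·PV) / P = 680.8656 / 91.4819 = 7.44263 half-year periods.
In years: 7.44263 / 2 = 3.72131 years.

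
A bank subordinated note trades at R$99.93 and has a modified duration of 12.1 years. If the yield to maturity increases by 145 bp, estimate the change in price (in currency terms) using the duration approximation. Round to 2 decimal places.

Duration approximation: ΔP/P ≈ -D_mod · Δy = -12.1 × (+0.0145) = -0.175450.
ΔP ≈ 99.93 × (-0.175450) = -17.5327185.

-R$17.53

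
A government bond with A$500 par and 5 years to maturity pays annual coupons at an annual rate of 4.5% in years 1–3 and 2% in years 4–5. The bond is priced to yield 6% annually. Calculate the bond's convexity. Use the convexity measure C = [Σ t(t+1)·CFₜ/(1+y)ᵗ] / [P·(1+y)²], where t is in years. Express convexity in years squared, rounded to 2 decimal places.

23.74

With y = 0.06:
  t   CF        PV=CF/(1+0.06)^t    t·PV        t(t+1)·PV
  1        22.50        21.2264        21.2264          42.4528
  2        22.50        20.0249        40.0498         120.1495
  3        22.50        18.8914        56.6743         226.6972
  4        10.00         7.9209        31.6837         158.4187
  5       510.00       381.1017     1,905.5083      11,433.0500
  Σ                    449.1654     2,055.1426      11,980.7683
P = 449.1654.
Convexity = Σ t(t+1)·PV / [P·(1+y)²] = 11,980.7683 / (449.1654 × 1.123600) = 23.73923.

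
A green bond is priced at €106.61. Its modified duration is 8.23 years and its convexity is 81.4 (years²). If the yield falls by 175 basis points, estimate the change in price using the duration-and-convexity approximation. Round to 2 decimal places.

+€16.68

Duration effect: -D_mod·Δy = -8.23 × (-0.0175) = +0.144025
Convexity effect: ½·C·(Δy)² = 0.5 × 81.4 × (-0.0175)² = +0.012464375
ΔP/P ≈ +0.144025 + 0.012464375 = +0.156489375
ΔP ≈ 106.61 × (+0.156489375) = +16.68333226875.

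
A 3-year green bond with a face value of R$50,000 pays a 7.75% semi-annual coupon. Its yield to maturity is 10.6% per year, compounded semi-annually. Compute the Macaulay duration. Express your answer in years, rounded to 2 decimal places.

2.72 years

Periodic yield y = 0.053. Discount each cash flow and weight by its period:
  t   CF        PV=CF/(1+0.053)^t    t·PV
  1     1,937.50     1,839.9810     1,839.9810
  2     1,937.50     1,747.3704     3,494.7408
  3     1,937.50     1,659.4211     4,978.2632
  4     1,937.50     1,575.8984     6,303.5938
  5     1,937.50     1,496.5797     7,482.8986
  6    51,937.50    38,098.7576   228,592.5458
  Σ                 46,418.0082   252,692.0231
Price P = Σ PV = 46,418.0082.
Macaulay duration = Σ(t·PV) / P = 252,692.0231 / 46,418.0082 = 5.44384 half-year periods.
In years: 5.44384 / 2 = 2.72192 years.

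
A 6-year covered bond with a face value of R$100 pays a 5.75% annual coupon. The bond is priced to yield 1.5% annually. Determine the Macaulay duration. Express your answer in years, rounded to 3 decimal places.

5.329 years

Periodic yield y = 0.015. Discount each cash flow and weight by its year:
  t   CF        PV=CF/(1+0.015)^t    t·PV
  1         5.75         5.6650         5.6650
  2         5.75         5.5813        11.1626
  3         5.75         5.4988        16.4965
  4         5.75         5.4176        21.6702
  5         5.75         5.3375        26.6875
  6       105.75        96.7128       580.2770
  Σ                    124.2130       661.9588
Price P = Σ PV = 124.2130.
Macaulay duration = Σ(t·PV) / P = 661.9588 / 124.2130 = 5.32922 years.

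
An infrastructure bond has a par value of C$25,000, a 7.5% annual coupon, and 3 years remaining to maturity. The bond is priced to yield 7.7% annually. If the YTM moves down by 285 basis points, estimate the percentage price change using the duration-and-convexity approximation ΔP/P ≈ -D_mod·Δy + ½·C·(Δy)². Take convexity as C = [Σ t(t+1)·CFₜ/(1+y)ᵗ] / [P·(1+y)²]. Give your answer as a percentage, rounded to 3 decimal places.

With y = 0.077:
  t   CF        PV=CF/(1+0.077)^t    t·PV        t(t+1)·PV
  1     1,875.00     1,740.9471     1,740.9471       3,481.8942
  2     1,875.00     1,616.4782     3,232.9565       9,698.8695
  3    26,875.00    21,513.0191    64,539.0573     258,156.2293
  Σ                 24,870.4444    69,512.9609     271,336.9930
P = 24,870.4444; D_Mac = 2.79500 yrs; D_mod = 2.59517 yrs; C = 9.40576.
Duration effect: -2.59517 × (-0.0285) = +0.073962
Convexity effect: 0.5 × 9.40576 × (-0.0285)² = +0.0038199
ΔP/P ≈ +0.073962 + 0.0038199 = +0.077782 = +7.7782%.

+7.778%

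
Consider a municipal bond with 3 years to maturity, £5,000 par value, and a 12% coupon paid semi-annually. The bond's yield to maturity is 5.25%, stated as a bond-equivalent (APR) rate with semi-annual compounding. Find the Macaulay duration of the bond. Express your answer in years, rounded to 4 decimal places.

Periodic yield y = 0.02625. Discount each cash flow and weight by its period:
  t   CF        PV=CF/(1+0.02625)^t    t·PV
  1       300.00       292.3264       292.3264
  2       300.00       284.8491       569.6983
  3       300.00       277.5631       832.6893
  4       300.00       270.4634     1,081.8538
  5       300.00       263.5454     1,317.7269
  6     5,300.00     4,536.8754    27,221.2522
  Σ                  5,925.6229    31,315.5469
Price P = Σ PV = 5,925.6229.
Macaulay duration = Σ(t·PV) / P = 31,315.5469 / 5,925.6229 = 5.28477 half-year periods.
In years: 5.28477 / 2 = 2.64238 years.

2.6424 years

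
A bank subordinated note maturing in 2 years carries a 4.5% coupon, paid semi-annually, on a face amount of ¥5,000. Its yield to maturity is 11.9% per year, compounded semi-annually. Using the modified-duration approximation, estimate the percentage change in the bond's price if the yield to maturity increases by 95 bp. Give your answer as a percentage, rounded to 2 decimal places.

Periodic yield y = 0.0595. Modified duration first:
  t   CF        PV=CF/(1+0.0595)^t    t·PV
  1       112.50       106.1822       106.1822
  2       112.50       100.2191       200.4382
  3       112.50        94.5910       283.7729
  4     5,112.50     4,057.2286    16,228.9143
  Σ                  4,358.2208    16,819.3076
P = 4,358.2208; D_Mac = 3.85921 half-year periods = 1.92961 yrs; D_mod = 1.92961/(1+0.0595) = 1.82124 yrs.
ΔP/P ≈ -D_mod · Δy = -1.82124 × (+0.0095) = -0.017302 = -1.7302%.

-1.73%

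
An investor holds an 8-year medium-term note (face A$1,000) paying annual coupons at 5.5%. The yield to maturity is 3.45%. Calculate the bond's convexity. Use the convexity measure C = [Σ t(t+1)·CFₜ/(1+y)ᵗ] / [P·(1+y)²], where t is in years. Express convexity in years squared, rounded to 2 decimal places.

53.70

With y = 0.0345:
  t   CF        PV=CF/(1+0.0345)^t    t·PV        t(t+1)·PV
  1        55.00        53.1658        53.1658         106.3316
  2        55.00        51.3927       102.7855         308.3564
  3        55.00        49.6788       149.0364         596.1457
  4        55.00        48.0221       192.0882         960.4410
  5        55.00        46.4205       232.1027       1,392.6163
  6        55.00        44.8724       269.2347       1,884.6426
  7        55.00        43.3760       303.6318       2,429.0545
  8     1,055.00       804.2823     6,434.2582      57,908.3241
  Σ                  1,141.2106     7,736.3033      65,585.9122
P = 1,141.2106.
Convexity = Σ t(t+1)·PV / [P·(1+y)²] = 65,585.9122 / (1,141.2106 × 1.070190) = 53.70117.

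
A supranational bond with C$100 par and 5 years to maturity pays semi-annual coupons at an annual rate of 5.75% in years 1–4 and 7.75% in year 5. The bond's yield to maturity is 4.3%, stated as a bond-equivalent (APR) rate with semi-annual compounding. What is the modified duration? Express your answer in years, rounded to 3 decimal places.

Periodic yield y = 0.0215. First find Macaulay duration:
  t   CF        PV=CF/(1+0.0215)^t    t·PV
  1        2.875         2.8145         2.8145
  2        2.875         2.7553         5.5105
  3        2.875         2.6973         8.0918
  4        2.875         2.6405        10.5620
  5        2.875         2.5849        12.9246
  6        2.875         2.5305        15.1830
  7        2.875         2.4772        17.3407
  8        2.875         2.4251        19.4009
  9        3.875         3.1998        28.7984
  10     103.875        83.9706       839.7061
  Σ                    108.0957       960.3325
P = 108.0957; Macaulay duration = 960.3325 / 108.0957 = 8.88410 half-year periods = 4.44205 years.
Modified duration = D_Mac / (1 + y) = 4.44205 / 1.0215 = 4.34855 years.

4.349 years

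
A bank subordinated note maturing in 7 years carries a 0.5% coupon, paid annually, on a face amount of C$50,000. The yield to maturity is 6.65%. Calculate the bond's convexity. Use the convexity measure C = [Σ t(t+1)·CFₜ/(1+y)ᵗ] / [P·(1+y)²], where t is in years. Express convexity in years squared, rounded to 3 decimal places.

With y = 0.0665:
  t   CF        PV=CF/(1+0.0665)^t    t·PV        t(t+1)·PV
  1       250.00       234.4116       234.4116         468.8233
  2       250.00       219.7952       439.5905       1,318.7715
  3       250.00       206.0902       618.2707       2,473.0829
  4       250.00       193.2398       772.9592       3,864.7959
  5       250.00       181.1906       905.9531       5,435.7186
  6       250.00       169.8928     1,019.3565       7,135.4956
  7    50,250.00    32,019.1684   224,134.1785   1,793,073.4277
  Σ                 33,223.7886   228,124.7201   1,813,770.1153
P = 33,223.7886.
Convexity = Σ t(t+1)·PV / [P·(1+y)²] = 1,813,770.1153 / (33,223.7886 × 1.137422) = 47.99670.

47.997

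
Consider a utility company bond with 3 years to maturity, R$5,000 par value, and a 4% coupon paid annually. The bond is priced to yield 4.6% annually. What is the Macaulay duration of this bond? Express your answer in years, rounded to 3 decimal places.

2.885 years

Periodic yield y = 0.046. Discount each cash flow and weight by its year:
  t   CF        PV=CF/(1+0.046)^t    t·PV
  1       200.00       191.2046       191.2046
  2       200.00       182.7960       365.5919
  3     5,200.00     4,543.6858    13,631.0573
  Σ                  4,917.6863    14,187.8539
Price P = Σ PV = 4,917.6863.
Macaulay duration = Σ(t·PV) / P = 14,187.8539 / 4,917.6863 = 2.88507 years.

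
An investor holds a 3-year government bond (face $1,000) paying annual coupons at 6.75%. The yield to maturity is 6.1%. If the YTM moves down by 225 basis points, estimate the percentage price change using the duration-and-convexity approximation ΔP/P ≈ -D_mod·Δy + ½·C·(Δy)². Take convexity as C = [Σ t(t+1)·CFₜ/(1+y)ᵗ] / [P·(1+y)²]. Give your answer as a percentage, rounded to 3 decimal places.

With y = 0.061:
  t   CF        PV=CF/(1+0.061)^t    t·PV        t(t+1)·PV
  1        67.50        63.6192        63.6192         127.2385
  2        67.50        59.9616       119.9231         359.7694
  3     1,067.50       893.7617     2,681.2851      10,725.1402
  Σ                  1,017.3425     2,864.8274      11,212.1481
P = 1,017.3425; D_Mac = 2.81599 yrs; D_mod = 2.65409 yrs; C = 9.79018.
Duration effect: -2.65409 × (-0.0225) = +0.059717
Convexity effect: 0.5 × 9.79018 × (-0.0225)² = +0.0024781
ΔP/P ≈ +0.059717 + 0.0024781 = +0.062195 = +6.2195%.

+6.220%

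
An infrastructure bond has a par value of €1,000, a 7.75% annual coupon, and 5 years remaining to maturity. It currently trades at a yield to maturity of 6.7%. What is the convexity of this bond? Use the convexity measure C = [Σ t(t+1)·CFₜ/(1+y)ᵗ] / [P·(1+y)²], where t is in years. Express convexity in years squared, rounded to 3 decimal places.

With y = 0.067:
  t   CF        PV=CF/(1+0.067)^t    t·PV        t(t+1)·PV
  1        77.50        72.6336        72.6336         145.2671
  2        77.50        68.0727       136.1454         408.4361
  3        77.50        63.7982       191.3946         765.5784
  4        77.50        59.7921       239.1685       1,195.8426
  5     1,077.50       779.1035     3,895.5177      23,373.1064
  Σ                  1,043.4001     4,534.8598      25,888.2306
P = 1,043.4001.
Convexity = Σ t(t+1)·PV / [P·(1+y)²] = 25,888.2306 / (1,043.4001 × 1.138489) = 21.79328.

21.793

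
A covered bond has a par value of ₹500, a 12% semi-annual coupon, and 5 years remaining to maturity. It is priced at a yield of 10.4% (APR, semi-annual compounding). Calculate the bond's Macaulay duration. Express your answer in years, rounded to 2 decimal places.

3.94 years

Periodic yield y = 0.052. Discount each cash flow and weight by its period:
  t   CF        PV=CF/(1+0.052)^t    t·PV
  1        30.00        28.5171        28.5171
  2        30.00        27.1075        54.2150
  3        30.00        25.7676        77.3028
  4        30.00        24.4939        97.9757
  5        30.00        23.2832       116.4160
  6        30.00        22.1323       132.7939
  7        30.00        21.0383       147.2682
  8        30.00        19.9984       159.9872
  9        30.00        19.0099       171.0890
  10      530.00       319.2409     3,192.4086
  Σ                    530.5891     4,177.9736
Price P = Σ PV = 530.5891.
Macaulay duration = Σ(t·PV) / P = 4,177.9736 / 530.5891 = 7.87422 half-year periods.
In years: 7.87422 / 2 = 3.93711 years.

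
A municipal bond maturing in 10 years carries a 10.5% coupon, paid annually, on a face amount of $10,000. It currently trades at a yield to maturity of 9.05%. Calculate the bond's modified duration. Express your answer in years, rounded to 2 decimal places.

6.23 years

Periodic yield y = 0.0905. First find Macaulay duration:
  t   CF        PV=CF/(1+0.0905)^t    t·PV
  1     1,050.00       962.8611       962.8611
  2     1,050.00       882.9538     1,765.9075
  3     1,050.00       809.6779     2,429.0337
  4     1,050.00       742.4832     2,969.9327
  5     1,050.00       680.8649     3,404.3245
  6     1,050.00       624.3603     3,746.1618
  7     1,050.00       572.5450     4,007.8148
  8     1,050.00       525.0298     4,200.2383
  9     1,050.00       481.4578     4,333.1206
  10   11,050.00     4,646.2821    46,462.8215
  Σ                 10,928.5159    74,282.2165
P = 10,928.5159; Macaulay duration = 74,282.2165 / 10,928.5159 = 6.79710 years.
Modified duration = D_Mac / (1 + y) = 6.79710 / 1.0905 = 6.23301 years.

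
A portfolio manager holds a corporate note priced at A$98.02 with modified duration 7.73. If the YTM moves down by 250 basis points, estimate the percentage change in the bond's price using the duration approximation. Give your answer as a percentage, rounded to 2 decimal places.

+19.33%

Duration approximation: ΔP/P ≈ -D_mod · Δy = -7.73 × (-0.025) = +0.193250.
As a percentage: +19.3250%.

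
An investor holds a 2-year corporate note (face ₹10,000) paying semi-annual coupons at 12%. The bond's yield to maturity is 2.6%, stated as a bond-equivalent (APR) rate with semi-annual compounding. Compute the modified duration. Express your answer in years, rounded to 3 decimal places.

1.827 years

Periodic yield y = 0.013. First find Macaulay duration:
  t   CF        PV=CF/(1+0.013)^t    t·PV
  1       600.00       592.3001       592.3001
  2       600.00       584.6990     1,169.3980
  3       600.00       577.1955     1,731.5864
  4    10,600.00    10,066.2586    40,265.0345
  Σ                 11,820.4532    43,758.3190
P = 11,820.4532; Macaulay duration = 43,758.3190 / 11,820.4532 = 3.70192 half-year periods = 1.85096 years.
Modified duration = D_Mac / (1 + y) = 1.85096 / 1.013 = 1.82720 years.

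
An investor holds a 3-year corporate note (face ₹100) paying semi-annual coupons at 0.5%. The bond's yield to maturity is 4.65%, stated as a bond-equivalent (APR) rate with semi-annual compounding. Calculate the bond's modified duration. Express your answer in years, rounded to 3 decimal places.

2.912 years

Periodic yield y = 0.02325. First find Macaulay duration:
  t   CF        PV=CF/(1+0.02325)^t    t·PV
  1         0.25         0.2443         0.2443
  2         0.25         0.2388         0.4775
  3         0.25         0.2333         0.7000
  4         0.25         0.2280         0.9122
  5         0.25         0.2229         1.1143
  6       100.25        87.3361       524.0167
  Σ                     88.5034       527.4650
P = 88.5034; Macaulay duration = 527.4650 / 88.5034 = 5.95982 half-year periods = 2.97991 years.
Modified duration = D_Mac / (1 + y) = 2.97991 / 1.02325 = 2.91220 years.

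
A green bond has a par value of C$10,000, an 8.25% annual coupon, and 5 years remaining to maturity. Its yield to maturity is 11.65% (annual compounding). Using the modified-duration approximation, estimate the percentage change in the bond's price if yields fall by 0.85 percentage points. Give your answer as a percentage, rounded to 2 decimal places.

+3.23%

Periodic yield y = 0.1165. Modified duration first:
  t   CF        PV=CF/(1+0.1165)^t    t·PV
  1       825.00       738.9163       738.9163
  2       825.00       661.8148     1,323.6297
  3       825.00       592.7585     1,778.2754
  4       825.00       530.9077     2,123.6309
  5    10,825.00     6,239.2770    31,196.3851
  Σ                  8,763.6743    37,160.8373
P = 8,763.6743; D_Mac = 4.24033 yrs; D_mod = 4.24033/(1+0.1165) = 3.79787 yrs.
ΔP/P ≈ -D_mod · Δy = -3.79787 × (-0.0085) = +0.032282 = +3.2282%.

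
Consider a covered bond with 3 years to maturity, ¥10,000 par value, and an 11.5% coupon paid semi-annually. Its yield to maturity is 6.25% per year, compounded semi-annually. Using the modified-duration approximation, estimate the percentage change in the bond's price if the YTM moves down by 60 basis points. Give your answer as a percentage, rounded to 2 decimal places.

Periodic yield y = 0.03125. Modified duration first:
  t   CF        PV=CF/(1+0.03125)^t    t·PV
  1       575.00       557.5758       557.5758
  2       575.00       540.6795     1,081.3590
  3       575.00       524.2953     1,572.8859
  4       575.00       508.4076     2,033.6302
  5       575.00       493.0013     2,465.0063
  6    10,575.00     8,792.1807    52,753.0844
  Σ                 11,416.1401    60,463.5416
P = 11,416.1401; D_Mac = 5.29632 half-year periods = 2.64816 yrs; D_mod = 2.64816/(1+0.03125) = 2.56791 yrs.
ΔP/P ≈ -D_mod · Δy = -2.56791 × (-0.006) = +0.015407 = +1.5407%.

+1.54%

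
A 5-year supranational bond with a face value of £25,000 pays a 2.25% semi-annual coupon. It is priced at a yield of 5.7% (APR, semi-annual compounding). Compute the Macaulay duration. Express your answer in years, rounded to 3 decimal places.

Periodic yield y = 0.0285. Discount each cash flow and weight by its period:
  t   CF        PV=CF/(1+0.0285)^t    t·PV
  1       281.25       273.4565       273.4565
  2       281.25       265.8789       531.7579
  3       281.25       258.5114       775.5341
  4       281.25       251.3479     1,005.3918
  5       281.25       244.3830     1,221.9152
  6       281.25       237.6111     1,425.6667
  7       281.25       231.0269     1,617.1880
  8       281.25       224.6250     1,797.0003
  9       281.25       218.4006     1,965.6056
  10   25,281.25    19,087.7871   190,877.8713
  Σ                 21,293.0285   201,491.3873
Price P = Σ PV = 21,293.0285.
Macaulay duration = Σ(t·PV) / P = 201,491.3873 / 21,293.0285 = 9.46279 half-year periods.
In years: 9.46279 / 2 = 4.73139 years.

4.731 years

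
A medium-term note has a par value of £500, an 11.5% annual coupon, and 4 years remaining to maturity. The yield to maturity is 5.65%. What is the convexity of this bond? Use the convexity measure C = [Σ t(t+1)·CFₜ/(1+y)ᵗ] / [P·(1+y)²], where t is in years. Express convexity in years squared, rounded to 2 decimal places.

14.81

With y = 0.0565:
  t   CF        PV=CF/(1+0.0565)^t    t·PV        t(t+1)·PV
  1        57.50        54.4250        54.4250         108.8500
  2        57.50        51.5144       103.0288         309.0865
  3        57.50        48.7595       146.2785         585.1141
  4       557.50       447.4730     1,789.8921       8,949.4606
  Σ                    602.1720     2,093.6245       9,952.5113
P = 602.1720.
Convexity = Σ t(t+1)·PV / [P·(1+y)²] = 9,952.5113 / (602.1720 × 1.116192) = 14.80721.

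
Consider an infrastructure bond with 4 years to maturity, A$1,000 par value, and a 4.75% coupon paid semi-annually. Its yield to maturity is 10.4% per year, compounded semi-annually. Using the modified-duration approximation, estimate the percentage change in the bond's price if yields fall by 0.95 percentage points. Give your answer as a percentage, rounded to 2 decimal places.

+3.30%

Periodic yield y = 0.052. Modified duration first:
  t   CF        PV=CF/(1+0.052)^t    t·PV
  1        23.75        22.5760        22.5760
  2        23.75        21.4601        42.9202
  3        23.75        20.3994        61.1981
  4        23.75        19.3910        77.5641
  5        23.75        18.4325        92.1626
  6        23.75        17.5214       105.1285
  7        23.75        16.6553       116.5874
  8     1,023.75       682.4455     5,459.5643
  Σ                    818.8814     5,977.7012
P = 818.8814; D_Mac = 7.29984 half-year periods = 3.64992 yrs; D_mod = 3.64992/(1+0.052) = 3.46950 yrs.
ΔP/P ≈ -D_mod · Δy = -3.46950 × (-0.0095) = +0.032960 = +3.2960%.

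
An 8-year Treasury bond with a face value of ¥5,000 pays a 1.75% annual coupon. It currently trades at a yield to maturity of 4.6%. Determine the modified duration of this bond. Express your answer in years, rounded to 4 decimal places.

7.1431 years

Periodic yield y = 0.046. First find Macaulay duration:
  t   CF        PV=CF/(1+0.046)^t    t·PV
  1        87.50        83.6520        83.6520
  2        87.50        79.9732       159.9465
  3        87.50        76.4563       229.3688
  4        87.50        73.0939       292.3757
  5        87.50        69.8795       349.3974
  6        87.50        66.8064       400.8383
  7        87.50        63.8684       447.0790
  8     5,087.50     3,550.1847    28,401.4775
  Σ                  4,063.9144    30,364.1351
P = 4,063.9144; Macaulay duration = 30,364.1351 / 4,063.9144 = 7.47165 years.
Modified duration = D_Mac / (1 + y) = 7.47165 / 1.046 = 7.14307 years.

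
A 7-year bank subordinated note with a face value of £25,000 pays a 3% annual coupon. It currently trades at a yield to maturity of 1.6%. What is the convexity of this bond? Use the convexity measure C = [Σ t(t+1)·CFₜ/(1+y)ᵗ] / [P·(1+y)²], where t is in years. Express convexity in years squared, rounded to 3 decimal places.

With y = 0.016:
  t   CF        PV=CF/(1+0.016)^t    t·PV        t(t+1)·PV
  1       750.00       738.1890       738.1890       1,476.3780
  2       750.00       726.5640     1,453.1279       4,359.3837
  3       750.00       715.1220     2,145.3660       8,581.4640
  4       750.00       703.8602     2,815.4409      14,077.2047
  5       750.00       692.7758     3,463.8791      20,783.2747
  6       750.00       681.8660     4,091.1958      28,638.3707
  7    25,750.00    23,042.0587   161,294.4106   1,290,355.2845
  Σ                 27,300.4356   176,001.6093   1,368,271.3603
P = 27,300.4356.
Convexity = Σ t(t+1)·PV / [P·(1+y)²] = 1,368,271.3603 / (27,300.4356 × 1.032256) = 48.55291.

48.553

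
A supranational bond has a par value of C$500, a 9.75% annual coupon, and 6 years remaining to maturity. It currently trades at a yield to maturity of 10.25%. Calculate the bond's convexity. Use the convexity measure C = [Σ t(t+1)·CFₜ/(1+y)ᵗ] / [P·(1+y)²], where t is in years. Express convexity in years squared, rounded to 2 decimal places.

25.49

With y = 0.1025:
  t   CF        PV=CF/(1+0.1025)^t    t·PV        t(t+1)·PV
  1        48.75        44.2177        44.2177          88.4354
  2        48.75        40.1067        80.2135         240.6405
  3        48.75        36.3780       109.1340         436.5360
  4        48.75        32.9959       131.9837         659.9184
  5        48.75        29.9283       149.6414         897.8481
  6       548.75       305.5645     1,833.3872      12,833.7104
  Σ                    489.1912     2,348.5774      15,157.0888
P = 489.1912.
Convexity = Σ t(t+1)·PV / [P·(1+y)²] = 15,157.0888 / (489.1912 × 1.215506) = 25.49060.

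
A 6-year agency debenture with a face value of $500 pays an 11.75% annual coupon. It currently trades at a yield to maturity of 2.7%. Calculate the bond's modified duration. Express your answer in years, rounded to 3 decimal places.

Periodic yield y = 0.027. First find Macaulay duration:
  t   CF        PV=CF/(1+0.027)^t    t·PV
  1        58.75        57.2055        57.2055
  2        58.75        55.7015       111.4030
  3        58.75        54.2371       162.7113
  4        58.75        52.8112       211.2448
  5        58.75        51.4228       257.1140
  6       558.75       476.2060     2,857.2361
  Σ                    747.5841     3,656.9147
P = 747.5841; Macaulay duration = 3,656.9147 / 747.5841 = 4.89164 years.
Modified duration = D_Mac / (1 + y) = 4.89164 / 1.027 = 4.76304 years.

4.763 years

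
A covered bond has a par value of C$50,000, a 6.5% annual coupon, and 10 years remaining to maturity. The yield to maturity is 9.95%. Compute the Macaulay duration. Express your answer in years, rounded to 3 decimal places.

Periodic yield y = 0.0995. Discount each cash flow and weight by its year:
  t   CF        PV=CF/(1+0.0995)^t    t·PV
  1     3,250.00     2,955.8890     2,955.8890
  2     3,250.00     2,688.3939     5,376.7877
  3     3,250.00     2,445.1058     7,335.3175
  4     3,250.00     2,223.8343     8,895.3372
  5     3,250.00     2,022.5869    10,112.9346
  6     3,250.00     1,839.5515    11,037.3092
  7     3,250.00     1,673.0801    11,711.5605
  8     3,250.00     1,521.6735    12,173.3884
  9     3,250.00     1,383.9687    12,455.7180
  10   53,250.00    20,623.7329   206,237.3289
  Σ                 39,377.8166   288,291.5709
Price P = Σ PV = 39,377.8166.
Macaulay duration = Σ(t·PV) / P = 288,291.5709 / 39,377.8166 = 7.32117 years.

7.321 years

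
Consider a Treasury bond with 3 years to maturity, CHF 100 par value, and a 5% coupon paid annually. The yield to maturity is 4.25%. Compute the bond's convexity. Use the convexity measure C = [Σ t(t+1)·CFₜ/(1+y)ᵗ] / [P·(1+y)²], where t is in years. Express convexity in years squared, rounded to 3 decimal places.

10.360

With y = 0.0425:
  t   CF        PV=CF/(1+0.0425)^t    t·PV        t(t+1)·PV
  1         5.00         4.7962         4.7962           9.5923
  2         5.00         4.6006         9.2013          27.6038
  3       105.00        92.6747       278.0240       1,112.0962
  Σ                    102.0715       292.0215       1,149.2923
P = 102.0715.
Convexity = Σ t(t+1)·PV / [P·(1+y)²] = 1,149.2923 / (102.0715 × 1.086806) = 10.36034.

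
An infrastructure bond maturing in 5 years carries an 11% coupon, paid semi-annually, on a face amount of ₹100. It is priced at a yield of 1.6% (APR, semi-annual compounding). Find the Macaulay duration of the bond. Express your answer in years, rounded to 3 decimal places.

4.171 years

Periodic yield y = 0.008. Discount each cash flow and weight by its period:
  t   CF        PV=CF/(1+0.008)^t    t·PV
  1         5.50         5.4563         5.4563
  2         5.50         5.4130        10.8261
  3         5.50         5.3701        16.1103
  4         5.50         5.3275        21.3099
  5         5.50         5.2852        26.4259
  6         5.50         5.2432        31.4594
  7         5.50         5.2016        36.4114
  8         5.50         5.1603        41.2827
  9         5.50         5.1194        46.0745
  10      105.50        97.4198       974.1978
  Σ                    144.9965     1,209.5542
Price P = Σ PV = 144.9965.
Macaulay duration = Σ(t·PV) / P = 1,209.5542 / 144.9965 = 8.34196 half-year periods.
In years: 8.34196 / 2 = 4.17098 years.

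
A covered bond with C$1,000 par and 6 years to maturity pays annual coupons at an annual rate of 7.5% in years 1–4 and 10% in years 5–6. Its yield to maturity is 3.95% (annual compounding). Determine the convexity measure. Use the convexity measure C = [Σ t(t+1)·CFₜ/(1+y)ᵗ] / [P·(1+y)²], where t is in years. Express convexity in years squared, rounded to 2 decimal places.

31.48

With y = 0.0395:
  t   CF        PV=CF/(1+0.0395)^t    t·PV        t(t+1)·PV
  1        75.00        72.1501        72.1501         144.3001
  2        75.00        69.4084       138.8169         416.4506
  3        75.00        66.7710       200.3130         801.2518
  4        75.00        64.2338       256.9350       1,284.6750
  5       100.00        82.3906       411.9529       2,471.7172
  6     1,100.00       871.8579     5,231.1476      36,618.0332
  Σ                  1,226.8118     6,311.3154      41,736.4280
P = 1,226.8118.
Convexity = Σ t(t+1)·PV / [P·(1+y)²] = 41,736.4280 / (1,226.8118 × 1.080560) = 31.48389.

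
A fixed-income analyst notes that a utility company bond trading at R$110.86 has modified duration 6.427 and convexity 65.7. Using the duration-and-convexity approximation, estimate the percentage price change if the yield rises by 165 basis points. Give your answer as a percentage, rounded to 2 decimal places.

Duration effect: -D_mod·Δy = -6.427 × (+0.0165) = -0.1060455
Convexity effect: ½·C·(Δy)² = 0.5 × 65.7 × (0.0165)² = +0.0089434125
ΔP/P ≈ -0.1060455 + 0.0089434125 = -0.0971020875
= -9.71020875%.

-9.71%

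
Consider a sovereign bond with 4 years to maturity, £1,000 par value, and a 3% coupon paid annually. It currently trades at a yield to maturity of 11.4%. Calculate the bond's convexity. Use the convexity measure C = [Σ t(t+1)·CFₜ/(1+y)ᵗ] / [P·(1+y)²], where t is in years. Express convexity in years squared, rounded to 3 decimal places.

15.033

With y = 0.114:
  t   CF        PV=CF/(1+0.114)^t    t·PV        t(t+1)·PV
  1        30.00        26.9300        26.9300          53.8600
  2        30.00        24.1741        48.3483         145.0448
  3        30.00        21.7003        65.1009         260.4036
  4     1,030.00       668.8003     2,675.2012      13,376.0061
  Σ                    741.6047     2,815.5803      13,835.3144
P = 741.6047.
Convexity = Σ t(t+1)·PV / [P·(1+y)²] = 13,835.3144 / (741.6047 × 1.240996) = 15.03302.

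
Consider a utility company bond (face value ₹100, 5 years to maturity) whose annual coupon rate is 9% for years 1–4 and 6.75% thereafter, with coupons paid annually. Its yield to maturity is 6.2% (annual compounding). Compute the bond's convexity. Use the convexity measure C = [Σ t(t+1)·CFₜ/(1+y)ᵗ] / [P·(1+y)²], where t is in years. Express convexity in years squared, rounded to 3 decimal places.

21.486

With y = 0.062:
  t   CF        PV=CF/(1+0.062)^t    t·PV        t(t+1)·PV
  1         9.00         8.4746         8.4746          16.9492
  2         9.00         7.9798        15.9597          47.8790
  3         9.00         7.5140        22.5419          90.1675
  4         9.00         7.0753        28.3012         141.5059
  5       106.75        79.0215       395.1075       2,370.6452
  Σ                    110.0652       470.3848       2,667.1467
P = 110.0652.
Convexity = Σ t(t+1)·PV / [P·(1+y)²] = 2,667.1467 / (110.0652 × 1.127844) = 21.48562.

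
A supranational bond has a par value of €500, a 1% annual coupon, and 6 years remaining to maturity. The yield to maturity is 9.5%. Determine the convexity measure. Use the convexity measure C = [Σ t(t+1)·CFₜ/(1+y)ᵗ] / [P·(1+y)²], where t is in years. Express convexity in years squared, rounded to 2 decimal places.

33.53

With y = 0.095:
  t   CF        PV=CF/(1+0.095)^t    t·PV        t(t+1)·PV
  1         5.00         4.5662         4.5662           9.1324
  2         5.00         4.1701         8.3401          25.0203
  3         5.00         3.8083        11.4248          45.6992
  4         5.00         3.4779        13.9115          69.5574
  5         5.00         3.1761        15.8807          95.2841
  6       505.00       292.9589     1,757.7533      12,304.2729
  Σ                    312.1574     1,811.8766      12,548.9664
P = 312.1574.
Convexity = Σ t(t+1)·PV / [P·(1+y)²] = 12,548.9664 / (312.1574 × 1.199025) = 33.52788.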